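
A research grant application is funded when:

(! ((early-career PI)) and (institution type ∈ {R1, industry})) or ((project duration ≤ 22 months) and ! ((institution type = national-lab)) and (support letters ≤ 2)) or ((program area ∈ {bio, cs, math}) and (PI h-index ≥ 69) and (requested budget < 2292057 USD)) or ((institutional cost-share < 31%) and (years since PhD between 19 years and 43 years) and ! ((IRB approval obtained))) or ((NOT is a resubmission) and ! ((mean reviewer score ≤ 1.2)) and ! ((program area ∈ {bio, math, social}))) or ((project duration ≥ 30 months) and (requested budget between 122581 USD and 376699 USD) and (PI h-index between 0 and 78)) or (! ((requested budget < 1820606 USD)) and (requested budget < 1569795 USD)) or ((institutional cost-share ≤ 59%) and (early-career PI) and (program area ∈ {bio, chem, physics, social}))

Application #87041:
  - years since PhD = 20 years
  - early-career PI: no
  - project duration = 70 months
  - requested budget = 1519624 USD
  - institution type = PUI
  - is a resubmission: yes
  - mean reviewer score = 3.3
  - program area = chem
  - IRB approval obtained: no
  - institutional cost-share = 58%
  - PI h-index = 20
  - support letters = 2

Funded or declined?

Declined

Atomic conditions:
  early-career PI: no → false
  institution type ∈ {R1, industry}: PUI is not in the set → false
  project duration ≤ 22 months: 70 ≤ 22 is false
  institution type = national-lab: PUI == national-lab is false
  support letters ≤ 2: 2 ≤ 2 is true
  program area ∈ {bio, cs, math}: chem is not in the set → false
  PI h-index ≥ 69: 20 ≥ 69 is false
  requested budget < 2292057 USD: 1519624 < 2292057 is true
  institutional cost-share < 31%: 58 < 31 is false
  years since PhD between 19 years and 43 years: 20 in [19, 43] is true
  IRB approval obtained: no → false
  NOT is a resubmission: yes → false
  mean reviewer score ≤ 1.2: 3.3 ≤ 1.2 is false
  program area ∈ {bio, math, social}: chem is not in the set → false
  project duration ≥ 30 months: 70 ≥ 30 is true
  requested budget between 122581 USD and 376699 USD: 1519624 in [122581, 376699] is false
  PI h-index between 0 and 78: 20 in [0, 78] is true
  requested budget < 1820606 USD: 1519624 < 1820606 is true
  requested budget < 1569795 USD: 1519624 < 1569795 is true
  institutional cost-share ≤ 59%: 58 ≤ 59 is true
  program area ∈ {bio, chem, physics, social}: chem is in the set → true
Combine:
[1.1] NOT false = true
[1] true AND false = false
[2.2] NOT false = true
[2] false AND true AND true = false
[3] false AND false AND true = false
[4.3] NOT false = true
[4] false AND true AND true = false
[5.2] NOT false = true
[5.3] NOT false = true
[5] false AND true AND true = false
[6] true AND false AND true = false
[7.1] NOT true = false
[7] false AND true = false
[8] true AND false AND true = false
[root] false OR false OR false OR false OR false OR false OR false OR false = false
Overall: false → declined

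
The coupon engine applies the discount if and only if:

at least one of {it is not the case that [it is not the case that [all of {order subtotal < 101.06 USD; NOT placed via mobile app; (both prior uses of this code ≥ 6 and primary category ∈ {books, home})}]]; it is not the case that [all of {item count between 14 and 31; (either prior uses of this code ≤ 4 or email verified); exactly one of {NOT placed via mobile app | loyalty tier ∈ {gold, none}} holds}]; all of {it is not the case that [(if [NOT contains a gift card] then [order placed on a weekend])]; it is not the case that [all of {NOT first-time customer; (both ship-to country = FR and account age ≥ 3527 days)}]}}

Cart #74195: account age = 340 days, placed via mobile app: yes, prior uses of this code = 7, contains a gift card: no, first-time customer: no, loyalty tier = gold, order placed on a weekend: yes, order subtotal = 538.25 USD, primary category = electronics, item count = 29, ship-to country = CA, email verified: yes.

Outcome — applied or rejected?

Atomic conditions:
  order subtotal < 101.06 USD: 538.25 < 101.06 is false
  NOT placed via mobile app: yes → false
  prior uses of this code ≥ 6: 7 ≥ 6 is true
  primary category ∈ {books, home}: electronics is not in the set → false
  item count between 14 and 31: 29 in [14, 31] is true
  prior uses of this code ≤ 4: 7 ≤ 4 is false
  email verified: yes → true
  loyalty tier ∈ {gold, none}: gold is in the set → true
  NOT contains a gift card: no → true
  order placed on a weekend: yes → true
  NOT first-time customer: no → true
  ship-to country = FR: CA == FR is false
  account age ≥ 3527 days: 340 ≥ 3527 is false
Combine:
[1.1.1.3] true AND false = false
[1.1.1] false AND false AND false = false
[1.1] NOT false = true
[1] NOT true = false
[2.1.2] false OR true = true
[2.1.3] exactly-one(false, true) = true
[2.1] true AND true AND true = true
[2] NOT true = false
[3.1.1] true → true = true
[3.1] NOT true = false
[3.2.1.2] false AND false = false
[3.2.1] true AND false = false
[3.2] NOT false = true
[3] false AND true = false
[root] false OR false OR false = false
Overall: false → rejected

Rejected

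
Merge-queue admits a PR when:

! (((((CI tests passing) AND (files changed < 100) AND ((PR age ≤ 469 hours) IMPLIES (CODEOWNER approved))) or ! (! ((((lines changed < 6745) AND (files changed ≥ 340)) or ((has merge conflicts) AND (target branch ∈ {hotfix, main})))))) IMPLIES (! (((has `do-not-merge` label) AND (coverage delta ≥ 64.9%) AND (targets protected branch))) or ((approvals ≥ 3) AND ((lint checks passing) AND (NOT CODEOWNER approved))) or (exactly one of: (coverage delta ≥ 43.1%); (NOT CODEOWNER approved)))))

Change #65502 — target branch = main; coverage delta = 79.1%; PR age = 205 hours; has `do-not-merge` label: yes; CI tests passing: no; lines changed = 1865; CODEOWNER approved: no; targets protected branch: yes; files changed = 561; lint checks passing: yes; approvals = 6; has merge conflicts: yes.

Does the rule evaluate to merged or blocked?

Blocked

Atomic conditions:
  CI tests passing: no → false
  files changed < 100: 561 < 100 is false
  PR age ≤ 469 hours: 205 ≤ 469 is true
  CODEOWNER approved: no → false
  lines changed < 6745: 1865 < 6745 is true
  files changed ≥ 340: 561 ≥ 340 is true
  has merge conflicts: yes → true
  target branch ∈ {hotfix, main}: main is in the set → true
  has `do-not-merge` label: yes → true
  coverage delta ≥ 64.9%: 79.1 ≥ 64.9 is true
  targets protected branch: yes → true
  approvals ≥ 3: 6 ≥ 3 is true
  lint checks passing: yes → true
  NOT CODEOWNER approved: no → true
  coverage delta ≥ 43.1%: 79.1 ≥ 43.1 is true
Combine:
[1.1.1.3] true → false = false
[1.1.1] false AND false AND false = false
[1.1.2.1.1.1] true AND true = true
[1.1.2.1.1.2] true AND true = true
[1.1.2.1.1] true OR true = true
[1.1.2.1] NOT true = false
[1.1.2] NOT false = true
[1.1] false OR true = true
[1.2.1.1] true AND true AND true = true
[1.2.1] NOT true = false
[1.2.2.2] true AND true = true
[1.2.2] true AND true = true
[1.2.3] exactly-one(true, true) = false
[1.2] false OR true OR false = true
[1] true → true = true
[root] NOT true = false
Overall: false → blocked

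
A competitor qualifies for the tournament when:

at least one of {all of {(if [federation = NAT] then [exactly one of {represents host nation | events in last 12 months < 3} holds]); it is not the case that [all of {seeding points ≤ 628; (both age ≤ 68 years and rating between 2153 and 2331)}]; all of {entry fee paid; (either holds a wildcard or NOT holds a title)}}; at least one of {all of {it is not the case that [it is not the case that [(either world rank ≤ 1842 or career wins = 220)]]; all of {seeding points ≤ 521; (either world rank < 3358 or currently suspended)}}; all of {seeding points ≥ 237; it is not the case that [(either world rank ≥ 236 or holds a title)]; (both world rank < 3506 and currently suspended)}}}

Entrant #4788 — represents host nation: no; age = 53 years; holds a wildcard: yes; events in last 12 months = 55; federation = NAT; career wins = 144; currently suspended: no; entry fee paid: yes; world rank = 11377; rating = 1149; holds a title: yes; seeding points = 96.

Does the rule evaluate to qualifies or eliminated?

Eliminated

Atomic conditions:
  federation = NAT: NAT == NAT is true
  represents host nation: no → false
  events in last 12 months < 3: 55 < 3 is false
  seeding points ≤ 628: 96 ≤ 628 is true
  age ≤ 68 years: 53 ≤ 68 is true
  rating between 2153 and 2331: 1149 in [2153, 2331] is false
  entry fee paid: yes → true
  holds a wildcard: yes → true
  NOT holds a title: yes → false
  world rank ≤ 1842: 11377 ≤ 1842 is false
  career wins = 220: 144 == 220 is false
  seeding points ≤ 521: 96 ≤ 521 is true
  world rank < 3358: 11377 < 3358 is false
  currently suspended: no → false
  seeding points ≥ 237: 96 ≥ 237 is false
  world rank ≥ 236: 11377 ≥ 236 is true
  holds a title: yes → true
  world rank < 3506: 11377 < 3506 is false
Combine:
[1.1.2] exactly-one(false, false) = false
[1.1] true → false = false
[1.2.1.2] true AND false = false
[1.2.1] true AND false = false
[1.2] NOT false = true
[1.3.2] true OR false = true
[1.3] true AND true = true
[1] false AND true AND true = false
[2.1.1.1.1] false OR false = false
[2.1.1.1] NOT false = true
[2.1.1] NOT true = false
[2.1.2.2] false OR false = false
[2.1.2] true AND false = false
[2.1] false AND false = false
[2.2.2.1] true OR true = true
[2.2.2] NOT true = false
[2.2.3] false AND false = false
[2.2] false AND false AND false = false
[2] false OR false = false
[root] false OR false = false
Overall: false → eliminated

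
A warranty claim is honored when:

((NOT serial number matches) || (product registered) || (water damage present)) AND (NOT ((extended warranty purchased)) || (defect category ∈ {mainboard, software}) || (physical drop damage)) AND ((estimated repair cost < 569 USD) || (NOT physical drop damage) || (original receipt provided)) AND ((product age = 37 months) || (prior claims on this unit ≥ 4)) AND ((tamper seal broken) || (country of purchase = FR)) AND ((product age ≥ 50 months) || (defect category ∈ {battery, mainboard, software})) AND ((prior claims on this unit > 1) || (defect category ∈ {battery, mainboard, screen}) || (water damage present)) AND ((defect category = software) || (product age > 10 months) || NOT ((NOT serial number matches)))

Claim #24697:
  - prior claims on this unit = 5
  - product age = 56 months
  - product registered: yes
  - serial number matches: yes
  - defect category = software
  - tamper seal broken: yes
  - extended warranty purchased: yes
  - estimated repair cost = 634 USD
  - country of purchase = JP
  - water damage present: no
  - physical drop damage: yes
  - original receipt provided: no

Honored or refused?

Refused

Atomic conditions:
  NOT serial number matches: yes → false
  product registered: yes → true
  water damage present: no → false
  extended warranty purchased: yes → true
  defect category ∈ {mainboard, software}: software is in the set → true
  physical drop damage: yes → true
  estimated repair cost < 569 USD: 634 < 569 is false
  NOT physical drop damage: yes → false
  original receipt provided: no → false
  product age = 37 months: 56 == 37 is false
  prior claims on this unit ≥ 4: 5 ≥ 4 is true
  tamper seal broken: yes → true
  country of purchase = FR: JP == FR is false
  product age ≥ 50 months: 56 ≥ 50 is true
  defect category ∈ {battery, mainboard, software}: software is in the set → true
  prior claims on this unit > 1: 5 > 1 is true
  defect category ∈ {battery, mainboard, screen}: software is not in the set → false
  defect category = software: software == software is true
  product age > 10 months: 56 > 10 is true
Combine:
[1] false OR true OR false = true
[2.1] NOT true = false
[2] false OR true OR true = true
[3] false OR false OR false = false
[4] false OR true = true
[5] true OR false = true
[6] true OR true = true
[7] true OR false OR false = true
[8.3] NOT false = true
[8] true OR true OR true = true
[root] true AND true AND false AND true AND true AND true AND true AND true = false
Overall: false → refused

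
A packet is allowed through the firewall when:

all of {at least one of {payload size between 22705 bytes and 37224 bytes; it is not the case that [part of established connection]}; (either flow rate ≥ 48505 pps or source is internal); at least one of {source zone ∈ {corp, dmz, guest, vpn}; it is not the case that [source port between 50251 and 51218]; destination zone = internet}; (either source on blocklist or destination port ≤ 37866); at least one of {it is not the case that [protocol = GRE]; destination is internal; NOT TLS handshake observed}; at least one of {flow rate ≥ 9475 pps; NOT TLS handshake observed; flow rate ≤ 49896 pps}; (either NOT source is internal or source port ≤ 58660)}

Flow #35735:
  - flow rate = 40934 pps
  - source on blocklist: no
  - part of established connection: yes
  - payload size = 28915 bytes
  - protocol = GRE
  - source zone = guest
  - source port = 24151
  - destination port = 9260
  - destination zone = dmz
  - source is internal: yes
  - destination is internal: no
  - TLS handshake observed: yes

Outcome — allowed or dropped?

Dropped

Atomic conditions:
  payload size between 22705 bytes and 37224 bytes: 28915 in [22705, 37224] is true
  part of established connection: yes → true
  flow rate ≥ 48505 pps: 40934 ≥ 48505 is false
  source is internal: yes → true
  source zone ∈ {corp, dmz, guest, vpn}: guest is in the set → true
  source port between 50251 and 51218: 24151 in [50251, 51218] is false
  destination zone = internet: dmz == internet is false
  source on blocklist: no → false
  destination port ≤ 37866: 9260 ≤ 37866 is true
  protocol = GRE: GRE == GRE is true
  destination is internal: no → false
  NOT TLS handshake observed: yes → false
  flow rate ≥ 9475 pps: 40934 ≥ 9475 is true
  flow rate ≤ 49896 pps: 40934 ≤ 49896 is true
  NOT source is internal: yes → false
  source port ≤ 58660: 24151 ≤ 58660 is true
Combine:
[1.2] NOT true = false
[1] true OR false = true
[2] false OR true = true
[3.2] NOT false = true
[3] true OR true OR false = true
[4] false OR true = true
[5.1] NOT true = false
[5] false OR false OR false = false
[6] true OR false OR true = true
[7] false OR true = true
[root] true AND true AND true AND true AND false AND true AND true = false
Overall: false → dropped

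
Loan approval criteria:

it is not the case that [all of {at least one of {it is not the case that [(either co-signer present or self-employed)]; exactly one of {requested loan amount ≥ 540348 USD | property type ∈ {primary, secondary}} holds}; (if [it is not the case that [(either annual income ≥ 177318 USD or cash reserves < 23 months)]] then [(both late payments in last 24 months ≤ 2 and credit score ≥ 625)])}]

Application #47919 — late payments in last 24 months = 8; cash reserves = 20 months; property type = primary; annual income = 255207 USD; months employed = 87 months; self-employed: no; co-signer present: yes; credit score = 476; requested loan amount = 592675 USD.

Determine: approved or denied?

Approved

Atomic conditions:
  co-signer present: yes → true
  self-employed: no → false
  requested loan amount ≥ 540348 USD: 592675 ≥ 540348 is true
  property type ∈ {primary, secondary}: primary is in the set → true
  annual income ≥ 177318 USD: 255207 ≥ 177318 is true
  cash reserves < 23 months: 20 < 23 is true
  late payments in last 24 months ≤ 2: 8 ≤ 2 is false
  credit score ≥ 625: 476 ≥ 625 is false
Combine:
[1.1.1.1] true OR false = true
[1.1.1] NOT true = false
[1.1.2] exactly-one(true, true) = false
[1.1] false OR false = false
[1.2.1.1] true OR true = true
[1.2.1] NOT true = false
[1.2.2] false AND false = false
[1.2] false → false (antecedent false ⇒ implication holds) = true
[1] false AND true = false
[root] NOT false = true
Overall: true → approved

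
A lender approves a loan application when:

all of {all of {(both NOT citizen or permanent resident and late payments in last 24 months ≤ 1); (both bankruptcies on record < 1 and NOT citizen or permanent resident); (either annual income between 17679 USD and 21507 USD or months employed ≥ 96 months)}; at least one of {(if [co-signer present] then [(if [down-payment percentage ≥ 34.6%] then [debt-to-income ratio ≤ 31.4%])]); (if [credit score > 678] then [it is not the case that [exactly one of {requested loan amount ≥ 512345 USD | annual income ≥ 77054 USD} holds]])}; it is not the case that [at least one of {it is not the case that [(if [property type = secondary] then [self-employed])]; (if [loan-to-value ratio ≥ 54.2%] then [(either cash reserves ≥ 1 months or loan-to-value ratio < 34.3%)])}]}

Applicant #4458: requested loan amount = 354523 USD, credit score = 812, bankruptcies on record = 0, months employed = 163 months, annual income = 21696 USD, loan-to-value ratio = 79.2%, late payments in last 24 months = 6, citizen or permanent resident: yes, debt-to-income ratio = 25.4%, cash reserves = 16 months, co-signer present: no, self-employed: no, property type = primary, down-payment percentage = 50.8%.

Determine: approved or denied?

Denied

Atomic conditions:
  NOT citizen or permanent resident: yes → false
  late payments in last 24 months ≤ 1: 6 ≤ 1 is false
  bankruptcies on record < 1: 0 < 1 is true
  annual income between 17679 USD and 21507 USD: 21696 in [17679, 21507] is false
  months employed ≥ 96 months: 163 ≥ 96 is true
  co-signer present: no → false
  down-payment percentage ≥ 34.6%: 50.8 ≥ 34.6 is true
  debt-to-income ratio ≤ 31.4%: 25.4 ≤ 31.4 is true
  credit score > 678: 812 > 678 is true
  requested loan amount ≥ 512345 USD: 354523 ≥ 512345 is false
  annual income ≥ 77054 USD: 21696 ≥ 77054 is false
  property type = secondary: primary == secondary is false
  self-employed: no → false
  loan-to-value ratio ≥ 54.2%: 79.2 ≥ 54.2 is true
  cash reserves ≥ 1 months: 16 ≥ 1 is true
  loan-to-value ratio < 34.3%: 79.2 < 34.3 is false
Combine:
[1.1] false AND false = false
[1.2] true AND false = false
[1.3] false OR true = true
[1] false AND false AND true = false
[2.1.2] true → true = true
[2.1] false → true (antecedent false ⇒ implication holds) = true
[2.2.2.1] exactly-one(false, false) = false
[2.2.2] NOT false = true
[2.2] true → true = true
[2] true OR true = true
[3.1.1.1] false → false (antecedent false ⇒ implication holds) = true
[3.1.1] NOT true = false
[3.1.2.2] true OR false = true
[3.1.2] true → true = true
[3.1] false OR true = true
[3] NOT true = false
[root] false AND true AND false = false
Overall: false → denied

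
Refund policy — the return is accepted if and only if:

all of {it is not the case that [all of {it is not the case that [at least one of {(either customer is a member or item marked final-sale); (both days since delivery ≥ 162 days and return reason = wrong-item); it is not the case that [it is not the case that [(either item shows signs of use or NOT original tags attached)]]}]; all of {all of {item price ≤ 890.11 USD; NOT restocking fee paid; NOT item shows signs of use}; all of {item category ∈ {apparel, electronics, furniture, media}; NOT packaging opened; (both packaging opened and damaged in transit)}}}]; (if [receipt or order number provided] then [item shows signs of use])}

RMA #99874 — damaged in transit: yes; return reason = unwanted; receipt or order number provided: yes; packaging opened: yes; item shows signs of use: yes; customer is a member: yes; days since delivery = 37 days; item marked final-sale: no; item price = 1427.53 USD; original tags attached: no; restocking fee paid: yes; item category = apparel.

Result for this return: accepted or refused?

Atomic conditions:
  customer is a member: yes → true
  item marked final-sale: no → false
  days since delivery ≥ 162 days: 37 ≥ 162 is false
  return reason = wrong-item: unwanted == wrong-item is false
  item shows signs of use: yes → true
  NOT original tags attached: no → true
  item price ≤ 890.11 USD: 1427.53 ≤ 890.11 is false
  NOT restocking fee paid: yes → false
  NOT item shows signs of use: yes → false
  item category ∈ {apparel, electronics, furniture, media}: apparel is in the set → true
  NOT packaging opened: yes → false
  packaging opened: yes → true
  damaged in transit: yes → true
  receipt or order number provided: yes → true
Combine:
[1.1.1.1.1] true OR false = true
[1.1.1.1.2] false AND false = false
[1.1.1.1.3.1.1] true OR true = true
[1.1.1.1.3.1] NOT true = false
[1.1.1.1.3] NOT false = true
[1.1.1.1] true OR false OR true = true
[1.1.1] NOT true = false
[1.1.2.1] false AND false AND false = false
[1.1.2.2.3] true AND true = true
[1.1.2.2] true AND false AND true = false
[1.1.2] false AND false = false
[1.1] false AND false = false
[1] NOT false = true
[2] true → true = true
[root] true AND true = true
Overall: true → accepted

Accepted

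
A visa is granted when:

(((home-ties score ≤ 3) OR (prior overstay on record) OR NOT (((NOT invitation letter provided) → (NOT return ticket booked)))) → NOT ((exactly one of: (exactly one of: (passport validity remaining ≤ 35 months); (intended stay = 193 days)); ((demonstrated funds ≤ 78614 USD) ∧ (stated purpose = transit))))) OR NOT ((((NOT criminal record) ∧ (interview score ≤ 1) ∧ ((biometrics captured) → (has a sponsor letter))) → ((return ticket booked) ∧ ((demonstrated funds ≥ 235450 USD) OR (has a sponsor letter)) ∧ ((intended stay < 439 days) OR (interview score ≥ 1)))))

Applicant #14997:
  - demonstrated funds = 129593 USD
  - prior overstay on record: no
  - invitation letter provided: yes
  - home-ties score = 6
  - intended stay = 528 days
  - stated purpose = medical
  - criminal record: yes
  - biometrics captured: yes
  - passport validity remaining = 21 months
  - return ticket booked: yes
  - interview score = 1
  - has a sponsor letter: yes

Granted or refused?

Granted

Atomic conditions:
  home-ties score ≤ 3: 6 ≤ 3 is false
  prior overstay on record: no → false
  NOT invitation letter provided: yes → false
  NOT return ticket booked: yes → false
  passport validity remaining ≤ 35 months: 21 ≤ 35 is true
  intended stay = 193 days: 528 == 193 is false
  demonstrated funds ≤ 78614 USD: 129593 ≤ 78614 is false
  stated purpose = transit: medical == transit is false
  NOT criminal record: yes → false
  interview score ≤ 1: 1 ≤ 1 is true
  biometrics captured: yes → true
  has a sponsor letter: yes → true
  return ticket booked: yes → true
  demonstrated funds ≥ 235450 USD: 129593 ≥ 235450 is false
  intended stay < 439 days: 528 < 439 is false
  interview score ≥ 1: 1 ≥ 1 is true
Combine:
[1.1.3.1] false → false (antecedent false ⇒ implication holds) = true
[1.1.3] NOT true = false
[1.1] false OR false OR false = false
[1.2.1.1] exactly-one(true, false) = true
[1.2.1.2] false AND false = false
[1.2.1] exactly-one(true, false) = true
[1.2] NOT true = false
[1] false → false (antecedent false ⇒ implication holds) = true
[2.1.1.3] true → true = true
[2.1.1] false AND true AND true = false
[2.1.2.2] false OR true = true
[2.1.2.3] false OR true = true
[2.1.2] true AND true AND true = true
[2.1] false → true (antecedent false ⇒ implication holds) = true
[2] NOT true = false
[root] true OR false = true
Overall: true → granted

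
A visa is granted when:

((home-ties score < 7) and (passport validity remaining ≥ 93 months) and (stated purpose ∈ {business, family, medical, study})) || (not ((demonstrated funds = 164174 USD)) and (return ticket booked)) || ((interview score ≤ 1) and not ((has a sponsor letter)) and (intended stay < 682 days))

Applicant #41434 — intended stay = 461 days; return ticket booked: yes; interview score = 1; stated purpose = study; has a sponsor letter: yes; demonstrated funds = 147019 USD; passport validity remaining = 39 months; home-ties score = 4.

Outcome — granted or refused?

Granted

Atomic conditions:
  home-ties score < 7: 4 < 7 is true
  passport validity remaining ≥ 93 months: 39 ≥ 93 is false
  stated purpose ∈ {business, family, medical, study}: study is in the set → true
  demonstrated funds = 164174 USD: 147019 == 164174 is false
  return ticket booked: yes → true
  interview score ≤ 1: 1 ≤ 1 is true
  has a sponsor letter: yes → true
  intended stay < 682 days: 461 < 682 is true
Combine:
[1] true AND false AND true = false
[2.1] NOT false = true
[2] true AND true = true
[3.2] NOT true = false
[3] true AND false AND true = false
[root] false OR true OR false = true
Overall: true → granted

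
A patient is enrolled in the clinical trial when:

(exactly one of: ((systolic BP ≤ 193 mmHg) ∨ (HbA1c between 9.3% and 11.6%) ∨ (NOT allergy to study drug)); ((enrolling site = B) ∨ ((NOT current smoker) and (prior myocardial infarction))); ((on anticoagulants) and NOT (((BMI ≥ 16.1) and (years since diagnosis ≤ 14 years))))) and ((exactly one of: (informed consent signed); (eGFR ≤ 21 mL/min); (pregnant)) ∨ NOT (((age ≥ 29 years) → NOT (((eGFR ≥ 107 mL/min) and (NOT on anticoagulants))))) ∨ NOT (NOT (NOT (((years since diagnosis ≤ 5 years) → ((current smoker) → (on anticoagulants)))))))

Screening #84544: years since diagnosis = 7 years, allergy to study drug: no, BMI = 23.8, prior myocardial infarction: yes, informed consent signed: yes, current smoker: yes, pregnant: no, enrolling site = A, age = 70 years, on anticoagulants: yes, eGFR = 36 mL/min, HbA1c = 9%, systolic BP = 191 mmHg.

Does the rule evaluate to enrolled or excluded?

Atomic conditions:
  systolic BP ≤ 193 mmHg: 191 ≤ 193 is true
  HbA1c between 9.3% and 11.6%: 9 in [9.3, 11.6] is false
  NOT allergy to study drug: no → true
  enrolling site = B: A == B is false
  NOT current smoker: yes → false
  prior myocardial infarction: yes → true
  on anticoagulants: yes → true
  BMI ≥ 16.1: 23.8 ≥ 16.1 is true
  years since diagnosis ≤ 14 years: 7 ≤ 14 is true
  informed consent signed: yes → true
  eGFR ≤ 21 mL/min: 36 ≤ 21 is false
  pregnant: no → false
  age ≥ 29 years: 70 ≥ 29 is true
  eGFR ≥ 107 mL/min: 36 ≥ 107 is false
  NOT on anticoagulants: yes → false
  years since diagnosis ≤ 5 years: 7 ≤ 5 is false
  current smoker: yes → true
Combine:
[1.1] true OR false OR true = true
[1.2.2] false AND true = false
[1.2] false OR false = false
[1.3.2.1] true AND true = true
[1.3.2] NOT true = false
[1.3] true AND false = false
[1] exactly-one(true, false, false) = true
[2.1] exactly-one(true, false, false) = true
[2.2.1.2.1] false AND false = false
[2.2.1.2] NOT false = true
[2.2.1] true → true = true
[2.2] NOT true = false
[2.3.1.1.1.2] true → true = true
[2.3.1.1.1] false → true (antecedent false ⇒ implication holds) = true
[2.3.1.1] NOT true = false
[2.3.1] NOT false = true
[2.3] NOT true = false
[2] true OR false OR false = true
[root] true AND true = true
Overall: true → enrolled

Enrolled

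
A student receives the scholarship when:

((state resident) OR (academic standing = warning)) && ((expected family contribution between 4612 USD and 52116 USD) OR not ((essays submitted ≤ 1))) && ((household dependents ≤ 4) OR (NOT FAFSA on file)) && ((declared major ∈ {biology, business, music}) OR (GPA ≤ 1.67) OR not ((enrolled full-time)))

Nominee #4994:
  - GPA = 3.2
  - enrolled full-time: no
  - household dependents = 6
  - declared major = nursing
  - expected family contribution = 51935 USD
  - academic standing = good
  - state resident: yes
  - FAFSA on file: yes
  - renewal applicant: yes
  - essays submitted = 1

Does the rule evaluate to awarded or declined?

Declined

Atomic conditions:
  state resident: yes → true
  academic standing = warning: good == warning is false
  expected family contribution between 4612 USD and 52116 USD: 51935 in [4612, 52116] is true
  essays submitted ≤ 1: 1 ≤ 1 is true
  household dependents ≤ 4: 6 ≤ 4 is false
  NOT FAFSA on file: yes → false
  declared major ∈ {biology, business, music}: nursing is not in the set → false
  GPA ≤ 1.67: 3.2 ≤ 1.67 is false
  enrolled full-time: no → false
Combine:
[1] true OR false = true
[2.2] NOT true = false
[2] true OR false = true
[3] false OR false = false
[4.3] NOT false = true
[4] false OR false OR true = true
[root] true AND true AND false AND true = false
Overall: false → declined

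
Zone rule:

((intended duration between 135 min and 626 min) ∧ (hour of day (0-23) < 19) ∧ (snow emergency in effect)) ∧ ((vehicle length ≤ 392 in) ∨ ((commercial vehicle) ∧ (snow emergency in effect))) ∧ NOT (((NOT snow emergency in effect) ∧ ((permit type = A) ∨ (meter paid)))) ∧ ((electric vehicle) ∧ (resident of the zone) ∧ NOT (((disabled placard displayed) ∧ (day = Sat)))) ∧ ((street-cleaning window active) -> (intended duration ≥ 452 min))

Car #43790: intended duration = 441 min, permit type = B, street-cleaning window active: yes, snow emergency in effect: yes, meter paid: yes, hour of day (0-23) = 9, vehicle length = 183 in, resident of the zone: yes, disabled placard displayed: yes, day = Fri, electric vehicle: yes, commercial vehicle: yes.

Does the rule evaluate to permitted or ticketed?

Ticketed

Atomic conditions:
  intended duration between 135 min and 626 min: 441 in [135, 626] is true
  hour of day (0-23) < 19: 9 < 19 is true
  snow emergency in effect: yes → true
  vehicle length ≤ 392 in: 183 ≤ 392 is true
  commercial vehicle: yes → true
  NOT snow emergency in effect: yes → false
  permit type = A: B == A is false
  meter paid: yes → true
  electric vehicle: yes → true
  resident of the zone: yes → true
  disabled placard displayed: yes → true
  day = Sat: Fri == Sat is false
  street-cleaning window active: yes → true
  intended duration ≥ 452 min: 441 ≥ 452 is false
Combine:
[1] true AND true AND true = true
[2.2] true AND true = true
[2] true OR true = true
[3.1.2] false OR true = true
[3.1] false AND true = false
[3] NOT false = true
[4.3.1] true AND false = false
[4.3] NOT false = true
[4] true AND true AND true = true
[5] true → false = false
[root] true AND true AND true AND true AND false = false
Overall: false → ticketed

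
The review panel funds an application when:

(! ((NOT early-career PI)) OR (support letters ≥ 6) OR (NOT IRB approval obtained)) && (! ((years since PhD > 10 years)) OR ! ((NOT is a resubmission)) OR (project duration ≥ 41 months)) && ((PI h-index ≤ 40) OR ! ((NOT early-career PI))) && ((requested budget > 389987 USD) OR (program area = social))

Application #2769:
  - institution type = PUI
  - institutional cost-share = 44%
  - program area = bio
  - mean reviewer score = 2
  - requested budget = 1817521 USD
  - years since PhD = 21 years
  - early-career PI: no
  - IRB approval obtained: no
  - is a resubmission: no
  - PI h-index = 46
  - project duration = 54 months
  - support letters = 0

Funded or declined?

Declined

Atomic conditions:
  NOT early-career PI: no → true
  support letters ≥ 6: 0 ≥ 6 is false
  NOT IRB approval obtained: no → true
  years since PhD > 10 years: 21 > 10 is true
  NOT is a resubmission: no → true
  project duration ≥ 41 months: 54 ≥ 41 is true
  PI h-index ≤ 40: 46 ≤ 40 is false
  requested budget > 389987 USD: 1817521 > 389987 is true
  program area = social: bio == social is false
Combine:
[1.1] NOT true = false
[1] false OR false OR true = true
[2.1] NOT true = false
[2.2] NOT true = false
[2] false OR false OR true = true
[3.2] NOT true = false
[3] false OR false = false
[4] true OR false = true
[root] true AND true AND false AND true = false
Overall: false → declined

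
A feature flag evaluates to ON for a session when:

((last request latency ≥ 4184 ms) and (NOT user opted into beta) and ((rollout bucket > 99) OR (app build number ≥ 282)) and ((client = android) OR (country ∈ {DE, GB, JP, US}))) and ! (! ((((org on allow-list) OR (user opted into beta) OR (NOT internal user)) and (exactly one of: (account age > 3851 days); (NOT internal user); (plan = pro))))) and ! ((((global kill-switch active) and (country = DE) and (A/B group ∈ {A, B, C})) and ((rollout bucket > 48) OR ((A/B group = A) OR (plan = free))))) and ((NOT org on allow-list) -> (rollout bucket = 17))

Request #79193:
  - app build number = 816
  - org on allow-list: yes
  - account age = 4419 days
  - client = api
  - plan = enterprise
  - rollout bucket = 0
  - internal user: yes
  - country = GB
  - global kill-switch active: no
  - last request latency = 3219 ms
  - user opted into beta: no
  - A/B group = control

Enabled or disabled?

Atomic conditions:
  last request latency ≥ 4184 ms: 3219 ≥ 4184 is false
  NOT user opted into beta: no → true
  rollout bucket > 99: 0 > 99 is false
  app build number ≥ 282: 816 ≥ 282 is true
  client = android: api == android is false
  country ∈ {DE, GB, JP, US}: GB is in the set → true
  org on allow-list: yes → true
  user opted into beta: no → false
  NOT internal user: yes → false
  account age > 3851 days: 4419 > 3851 is true
  plan = pro: enterprise == pro is false
  global kill-switch active: no → false
  country = DE: GB == DE is false
  A/B group ∈ {A, B, C}: control is not in the set → false
  rollout bucket > 48: 0 > 48 is false
  A/B group = A: control == A is false
  plan = free: enterprise == free is false
  NOT org on allow-list: yes → false
  rollout bucket = 17: 0 == 17 is false
Combine:
[1.3] false OR true = true
[1.4] false OR true = true
[1] false AND true AND true AND true = false
[2.1.1.1] true OR false OR false = true
[2.1.1.2] exactly-one(true, false, false) = true
[2.1.1] true AND true = true
[2.1] NOT true = false
[2] NOT false = true
[3.1.1] false AND false AND false = false
[3.1.2.2] false OR false = false
[3.1.2] false OR false = false
[3.1] false AND false = false
[3] NOT false = true
[4] false → false (antecedent false ⇒ implication holds) = true
[root] false AND true AND true AND true = false
Overall: false → disabled

Disabled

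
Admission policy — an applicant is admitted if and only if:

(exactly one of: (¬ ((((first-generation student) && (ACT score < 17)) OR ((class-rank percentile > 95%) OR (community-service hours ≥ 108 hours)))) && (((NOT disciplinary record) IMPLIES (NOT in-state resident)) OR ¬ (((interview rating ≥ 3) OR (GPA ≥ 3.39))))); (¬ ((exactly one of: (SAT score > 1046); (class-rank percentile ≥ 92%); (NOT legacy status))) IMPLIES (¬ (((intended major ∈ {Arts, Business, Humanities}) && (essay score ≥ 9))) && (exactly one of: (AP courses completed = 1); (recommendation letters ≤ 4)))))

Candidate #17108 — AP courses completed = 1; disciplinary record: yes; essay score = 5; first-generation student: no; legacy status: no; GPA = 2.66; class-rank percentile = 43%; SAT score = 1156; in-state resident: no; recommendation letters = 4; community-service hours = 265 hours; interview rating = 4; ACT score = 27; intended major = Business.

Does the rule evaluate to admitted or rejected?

Rejected

Atomic conditions:
  first-generation student: no → false
  ACT score < 17: 27 < 17 is false
  class-rank percentile > 95%: 43 > 95 is false
  community-service hours ≥ 108 hours: 265 ≥ 108 is true
  NOT disciplinary record: yes → false
  NOT in-state resident: no → true
  interview rating ≥ 3: 4 ≥ 3 is true
  GPA ≥ 3.39: 2.66 ≥ 3.39 is false
  SAT score > 1046: 1156 > 1046 is true
  class-rank percentile ≥ 92%: 43 ≥ 92 is false
  NOT legacy status: no → true
  intended major ∈ {Arts, Business, Humanities}: Business is in the set → true
  essay score ≥ 9: 5 ≥ 9 is false
  AP courses completed = 1: 1 == 1 is true
  recommendation letters ≤ 4: 4 ≤ 4 is true
Combine:
[1.1.1.1] false AND false = false
[1.1.1.2] false OR true = true
[1.1.1] false OR true = true
[1.1] NOT true = false
[1.2.1] false → true (antecedent false ⇒ implication holds) = true
[1.2.2.1] true OR false = true
[1.2.2] NOT true = false
[1.2] true OR false = true
[1] false AND true = false
[2.1.1] exactly-one(true, false, true) = false
[2.1] NOT false = true
[2.2.1.1] true AND false = false
[2.2.1] NOT false = true
[2.2.2] exactly-one(true, true) = false
[2.2] true AND false = false
[2] true → false = false
[root] exactly-one(false, false) = false
Overall: false → rejected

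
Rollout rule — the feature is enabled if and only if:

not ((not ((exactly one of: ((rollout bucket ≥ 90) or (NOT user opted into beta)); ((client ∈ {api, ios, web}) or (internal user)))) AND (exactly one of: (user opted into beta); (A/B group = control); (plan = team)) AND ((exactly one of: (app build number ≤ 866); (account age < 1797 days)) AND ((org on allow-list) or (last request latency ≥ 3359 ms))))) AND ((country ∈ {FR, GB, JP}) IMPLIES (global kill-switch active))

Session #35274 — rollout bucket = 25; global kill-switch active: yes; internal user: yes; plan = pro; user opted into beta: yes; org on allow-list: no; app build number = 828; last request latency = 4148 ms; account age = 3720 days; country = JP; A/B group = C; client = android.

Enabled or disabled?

Enabled

Atomic conditions:
  rollout bucket ≥ 90: 25 ≥ 90 is false
  NOT user opted into beta: yes → false
  client ∈ {api, ios, web}: android is not in the set → false
  internal user: yes → true
  user opted into beta: yes → true
  A/B group = control: C == control is false
  plan = team: pro == team is false
  app build number ≤ 866: 828 ≤ 866 is true
  account age < 1797 days: 3720 < 1797 is false
  org on allow-list: no → false
  last request latency ≥ 3359 ms: 4148 ≥ 3359 is true
  country ∈ {FR, GB, JP}: JP is in the set → true
  global kill-switch active: yes → true
Combine:
[1.1.1.1.1] false OR false = false
[1.1.1.1.2] false OR true = true
[1.1.1.1] exactly-one(false, true) = true
[1.1.1] NOT true = false
[1.1.2] exactly-one(true, false, false) = true
[1.1.3.1] exactly-one(true, false) = true
[1.1.3.2] false OR true = true
[1.1.3] true AND true = true
[1.1] false AND true AND true = false
[1] NOT false = true
[2] true → true = true
[root] true AND true = true
Overall: true → enabled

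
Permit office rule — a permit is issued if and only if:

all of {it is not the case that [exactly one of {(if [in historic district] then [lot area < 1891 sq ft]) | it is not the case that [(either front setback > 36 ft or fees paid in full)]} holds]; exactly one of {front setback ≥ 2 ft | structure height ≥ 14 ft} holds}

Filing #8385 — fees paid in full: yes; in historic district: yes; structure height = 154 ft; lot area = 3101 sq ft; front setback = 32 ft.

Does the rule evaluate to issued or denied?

Atomic conditions:
  in historic district: yes → true
  lot area < 1891 sq ft: 3101 < 1891 is false
  front setback > 36 ft: 32 > 36 is false
  fees paid in full: yes → true
  front setback ≥ 2 ft: 32 ≥ 2 is true
  structure height ≥ 14 ft: 154 ≥ 14 is true
Combine:
[1.1.1] true → false = false
[1.1.2.1] false OR true = true
[1.1.2] NOT true = false
[1.1] exactly-one(false, false) = false
[1] NOT false = true
[2] exactly-one(true, true) = false
[root] true AND false = false
Overall: false → denied

Denied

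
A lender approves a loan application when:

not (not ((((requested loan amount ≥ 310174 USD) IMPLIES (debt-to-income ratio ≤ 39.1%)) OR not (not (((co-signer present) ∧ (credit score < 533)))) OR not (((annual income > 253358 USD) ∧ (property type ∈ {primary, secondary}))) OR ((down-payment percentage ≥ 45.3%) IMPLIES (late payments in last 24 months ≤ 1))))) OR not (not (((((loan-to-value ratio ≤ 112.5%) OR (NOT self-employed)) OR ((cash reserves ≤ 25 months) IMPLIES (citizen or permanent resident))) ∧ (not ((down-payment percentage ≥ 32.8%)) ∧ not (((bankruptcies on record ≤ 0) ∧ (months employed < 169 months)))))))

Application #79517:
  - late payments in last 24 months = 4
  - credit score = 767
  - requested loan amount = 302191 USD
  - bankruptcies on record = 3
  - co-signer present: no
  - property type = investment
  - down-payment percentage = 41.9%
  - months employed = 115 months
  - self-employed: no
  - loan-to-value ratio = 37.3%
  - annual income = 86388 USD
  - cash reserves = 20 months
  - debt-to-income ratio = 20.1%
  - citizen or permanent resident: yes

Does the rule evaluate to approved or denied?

Approved

Atomic conditions:
  requested loan amount ≥ 310174 USD: 302191 ≥ 310174 is false
  debt-to-income ratio ≤ 39.1%: 20.1 ≤ 39.1 is true
  co-signer present: no → false
  credit score < 533: 767 < 533 is false
  annual income > 253358 USD: 86388 > 253358 is false
  property type ∈ {primary, secondary}: investment is not in the set → false
  down-payment percentage ≥ 45.3%: 41.9 ≥ 45.3 is false
  late payments in last 24 months ≤ 1: 4 ≤ 1 is false
  loan-to-value ratio ≤ 112.5%: 37.3 ≤ 112.5 is true
  NOT self-employed: no → true
  cash reserves ≤ 25 months: 20 ≤ 25 is true
  citizen or permanent resident: yes → true
  down-payment percentage ≥ 32.8%: 41.9 ≥ 32.8 is true
  bankruptcies on record ≤ 0: 3 ≤ 0 is false
  months employed < 169 months: 115 < 169 is true
Combine:
[1.1.1.1] false → true (antecedent false ⇒ implication holds) = true
[1.1.1.2.1.1] false AND false = false
[1.1.1.2.1] NOT false = true
[1.1.1.2] NOT true = false
[1.1.1.3.1] false AND false = false
[1.1.1.3] NOT false = true
[1.1.1.4] false → false (antecedent false ⇒ implication holds) = true
[1.1.1] true OR false OR true OR true = true
[1.1] NOT true = false
[1] NOT false = true
[2.1.1.1.1] true OR true = true
[2.1.1.1.2] true → true = true
[2.1.1.1] true OR true = true
[2.1.1.2.1] NOT true = false
[2.1.1.2.2.1] false AND true = false
[2.1.1.2.2] NOT false = true
[2.1.1.2] false AND true = false
[2.1.1] true AND false = false
[2.1] NOT false = true
[2] NOT true = false
[root] true OR false = true
Overall: true → approved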